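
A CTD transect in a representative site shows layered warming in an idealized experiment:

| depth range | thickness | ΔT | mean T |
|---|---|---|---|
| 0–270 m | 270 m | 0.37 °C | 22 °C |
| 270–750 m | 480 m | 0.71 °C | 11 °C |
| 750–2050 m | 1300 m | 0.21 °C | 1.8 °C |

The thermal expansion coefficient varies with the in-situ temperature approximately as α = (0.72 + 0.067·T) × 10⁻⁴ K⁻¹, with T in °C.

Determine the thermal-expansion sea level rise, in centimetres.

9.45 cm

Layer 1: α = (0.72 + 0.067×22)×10⁻⁴ = 2.194×10⁻⁴ K⁻¹
Layer 2: α = (0.72 + 0.067×11)×10⁻⁴ = 1.457×10⁻⁴ K⁻¹
Layer 3: α = (0.72 + 0.067×1.8)×10⁻⁴ = 0.8406×10⁻⁴ K⁻¹
0–270 m: 270 × 2.194×10⁻⁴ × 0.37 = 0.02191806 m
270–750 m: 0.71 × 1.457×10⁻⁴ × 480 = 0.04965456 m
750–2050 m: 0.8406×10⁻⁴ × 0.21 × 1300 = 0.02294838 m
Δh = 0.02191806 + 0.04965456 + 0.02294838 = 0.094521 m ≈ 9.45 cm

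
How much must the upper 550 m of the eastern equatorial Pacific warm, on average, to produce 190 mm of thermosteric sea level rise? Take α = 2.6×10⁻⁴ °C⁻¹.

ΔT = Δh/(αH) = 0.19 / (2.6×10⁻⁴ × 550) ≈ 1.329 °C

1.33 °C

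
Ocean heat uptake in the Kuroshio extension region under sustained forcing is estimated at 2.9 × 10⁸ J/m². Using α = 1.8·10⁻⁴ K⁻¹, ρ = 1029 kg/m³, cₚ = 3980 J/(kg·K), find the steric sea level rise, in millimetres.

Δh ≈ 12.7 mm

Δh = αQ/(ρcₚ) = 1.8×10⁻⁴ × 2.9×10⁸ / (1029 × 3980) ≈ 0.012746 m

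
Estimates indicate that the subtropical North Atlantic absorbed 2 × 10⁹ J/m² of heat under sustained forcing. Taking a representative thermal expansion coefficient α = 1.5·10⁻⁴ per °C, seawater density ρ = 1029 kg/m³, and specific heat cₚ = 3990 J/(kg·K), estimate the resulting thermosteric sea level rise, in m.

Δh = αQ/(ρcₚ) = 1.5×10⁻⁴ × 2×10⁹ / (1029 × 3990) ≈ 0.073069 m

0.073 m of thermosteric rise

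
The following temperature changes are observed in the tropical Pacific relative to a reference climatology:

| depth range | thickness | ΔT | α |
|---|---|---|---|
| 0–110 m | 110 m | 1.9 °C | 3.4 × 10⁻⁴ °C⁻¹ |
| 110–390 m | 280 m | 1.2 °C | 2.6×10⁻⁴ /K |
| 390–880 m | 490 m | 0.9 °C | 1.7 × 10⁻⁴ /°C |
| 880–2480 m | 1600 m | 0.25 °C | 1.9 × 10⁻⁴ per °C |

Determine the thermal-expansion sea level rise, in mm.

0–110 m: 3.4×10⁻⁴ × 1.9 × 110 = 0.07106 m
Layer 2: 2.6×10⁻⁴ × 1.2 × 280 = 0.08736 m
390–880 m: 0.9 × 490 × 1.7×10⁻⁴ = 0.07497 m
Layer 4: 0.25 × 1.9×10⁻⁴ × 1600 = 0.07600 m
Δh = 0.07106 + 0.08736 + 0.07497 + 0.07600 = 0.30939 m

Δh = 309 mm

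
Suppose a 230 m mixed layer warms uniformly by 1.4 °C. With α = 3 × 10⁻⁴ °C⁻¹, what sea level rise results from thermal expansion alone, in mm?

about 96.6 mm

Δh = αΔT·H = 3×10⁻⁴ × 1.4 × 230 = 0.09660 m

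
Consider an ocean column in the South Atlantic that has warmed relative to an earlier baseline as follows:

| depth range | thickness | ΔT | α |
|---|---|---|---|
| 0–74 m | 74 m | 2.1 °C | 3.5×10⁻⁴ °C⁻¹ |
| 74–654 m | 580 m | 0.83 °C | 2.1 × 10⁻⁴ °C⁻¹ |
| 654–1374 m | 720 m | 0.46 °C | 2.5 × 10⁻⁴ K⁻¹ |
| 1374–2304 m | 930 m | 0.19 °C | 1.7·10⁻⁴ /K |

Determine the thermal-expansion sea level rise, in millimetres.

270 mm

Layer 1: 2.1 × 74 × 3.5×10⁻⁴ = 0.05439 m
Layer 2: 2.1×10⁻⁴ × 580 × 0.83 = 0.101094 m
654–1374 m: 720 × 0.46 × 2.5×10⁻⁴ = 0.08280 m
0.19 × 930 × 1.7×10⁻⁴ = 0.030039 m
Δh = 0.05439 + 0.101094 + 0.08280 + 0.030039 = 0.268323 m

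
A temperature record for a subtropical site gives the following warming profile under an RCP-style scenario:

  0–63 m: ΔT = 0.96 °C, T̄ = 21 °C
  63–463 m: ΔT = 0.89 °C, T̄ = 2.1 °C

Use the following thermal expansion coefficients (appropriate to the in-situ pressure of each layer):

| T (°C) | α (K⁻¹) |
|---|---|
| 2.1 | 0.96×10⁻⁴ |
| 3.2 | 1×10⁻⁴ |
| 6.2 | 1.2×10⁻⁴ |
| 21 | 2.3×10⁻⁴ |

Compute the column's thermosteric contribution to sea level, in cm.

Layer 1 at 21 °C → α = 2.3×10⁻⁴ K⁻¹
Layer 2 at 2.1 °C → α = 0.96×10⁻⁴ K⁻¹
0–63 m: 0.96 × 2.3×10⁻⁴ × 63 = 0.0139104 m
0.89 × 400 × 0.96×10⁻⁴ = 0.034176 m
Δh = 0.0139104 + 0.034176 = 0.0480864 m

Δh ≈ 4.8 cm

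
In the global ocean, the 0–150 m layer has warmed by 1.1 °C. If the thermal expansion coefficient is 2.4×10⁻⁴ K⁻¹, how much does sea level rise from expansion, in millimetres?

Δh ≈ 40 mm

Δh = αΔT·H = 2.4×10⁻⁴ × 1.1 × 150 = 0.03960 m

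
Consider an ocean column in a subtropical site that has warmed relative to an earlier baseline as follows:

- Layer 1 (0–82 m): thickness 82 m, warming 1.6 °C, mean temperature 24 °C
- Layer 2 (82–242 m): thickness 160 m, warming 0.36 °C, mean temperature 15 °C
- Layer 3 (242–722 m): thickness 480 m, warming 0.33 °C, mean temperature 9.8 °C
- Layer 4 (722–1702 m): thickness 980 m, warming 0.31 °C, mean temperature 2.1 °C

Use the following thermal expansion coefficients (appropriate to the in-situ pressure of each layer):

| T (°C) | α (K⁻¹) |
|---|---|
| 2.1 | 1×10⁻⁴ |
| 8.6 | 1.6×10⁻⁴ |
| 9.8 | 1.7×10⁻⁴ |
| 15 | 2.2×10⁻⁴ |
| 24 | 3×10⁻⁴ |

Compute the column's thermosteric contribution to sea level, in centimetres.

Layer 1 at 24 °C → α = 3×10⁻⁴ K⁻¹
Layer 2 at 15 °C → α = 2.2×10⁻⁴ K⁻¹
Layer 3 at 9.8 °C → α = 1.7×10⁻⁴ K⁻¹
Layer 4 at 2.1 °C → α = 1×10⁻⁴ K⁻¹
1.6 × 82 × 3×10⁻⁴ = 0.03936 m
0.36 × 160 × 2.2×10⁻⁴ = 0.012672 m
242–722 m: 1.7×10⁻⁴ × 0.33 × 480 = 0.026928 m
1×10⁻⁴ × 0.31 × 980 = 0.03038 m
Δh = 0.03936 + 0.012672 + 0.026928 + 0.03038 = 0.10934 m ≈ 10.9 cm

10.9 cm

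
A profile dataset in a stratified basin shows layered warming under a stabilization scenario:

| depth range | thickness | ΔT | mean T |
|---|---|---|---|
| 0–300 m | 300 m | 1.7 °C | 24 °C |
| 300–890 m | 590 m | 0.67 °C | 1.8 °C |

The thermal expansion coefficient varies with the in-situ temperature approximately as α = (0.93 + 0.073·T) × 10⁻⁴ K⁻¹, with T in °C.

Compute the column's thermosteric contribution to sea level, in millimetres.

179 mm

Layer 1: α = (0.93 + 0.073×24)×10⁻⁴ = 2.682×10⁻⁴ K⁻¹
Layer 2: α = (0.93 + 0.073×1.8)×10⁻⁴ = 1.0614×10⁻⁴ K⁻¹
Layer 1: 1.7 × 300 × 2.682×10⁻⁴ = 0.136782 m
Layer 2: 1.0614×10⁻⁴ × 590 × 0.67 = 0.041957142 m
Δh = 0.136782 + 0.041957142 = 0.178739142 m ≈ 179 mm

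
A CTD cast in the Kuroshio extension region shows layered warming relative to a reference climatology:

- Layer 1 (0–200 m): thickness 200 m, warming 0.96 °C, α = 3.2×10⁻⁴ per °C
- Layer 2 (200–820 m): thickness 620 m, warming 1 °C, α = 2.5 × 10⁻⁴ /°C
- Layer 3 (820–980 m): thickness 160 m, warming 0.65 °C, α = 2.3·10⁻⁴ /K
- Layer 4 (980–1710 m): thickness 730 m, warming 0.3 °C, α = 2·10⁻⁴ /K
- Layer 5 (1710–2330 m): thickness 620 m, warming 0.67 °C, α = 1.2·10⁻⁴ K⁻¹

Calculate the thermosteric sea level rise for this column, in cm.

33.4 cm

0–200 m: 3.2×10⁻⁴ × 200 × 0.96 = 0.06144 m
620 × 2.5×10⁻⁴ × 1 = 0.15500 m
Layer 3: 2.3×10⁻⁴ × 0.65 × 160 = 0.02392 m
980–1710 m: 730 × 0.3 × 2×10⁻⁴ = 0.04380 m
620 × 1.2×10⁻⁴ × 0.67 = 0.049848 m
Δh = 0.06144 + 0.15500 + 0.02392 + 0.04380 + 0.049848 = 0.334008 m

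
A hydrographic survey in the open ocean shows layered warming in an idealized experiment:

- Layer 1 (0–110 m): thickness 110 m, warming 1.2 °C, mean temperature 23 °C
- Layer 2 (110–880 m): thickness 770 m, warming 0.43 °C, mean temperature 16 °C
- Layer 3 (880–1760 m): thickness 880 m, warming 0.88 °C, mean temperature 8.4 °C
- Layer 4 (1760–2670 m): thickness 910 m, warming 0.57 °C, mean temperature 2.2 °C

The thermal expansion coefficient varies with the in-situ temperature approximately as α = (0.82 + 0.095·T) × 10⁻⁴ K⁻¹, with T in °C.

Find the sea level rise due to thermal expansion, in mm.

Δh = 300 mm

Layer 1: α = (0.82 + 0.095×23)×10⁻⁴ = 3.005×10⁻⁴ K⁻¹
Layer 2: α = (0.82 + 0.095×16)×10⁻⁴ = 2.34×10⁻⁴ K⁻¹
Layer 3: α = (0.82 + 0.095×8.4)×10⁻⁴ = 1.618×10⁻⁴ K⁻¹
Layer 4: α = (0.82 + 0.095×2.2)×10⁻⁴ = 1.029×10⁻⁴ K⁻¹
Layer 1: 1.2 × 110 × 3.005×10⁻⁴ = 0.039666 m
110–880 m: 770 × 0.43 × 2.34×10⁻⁴ = 0.0774774 m
880–1760 m: 1.618×10⁻⁴ × 0.88 × 880 = 0.12529792 m
1.029×10⁻⁴ × 910 × 0.57 = 0.05337423 m
Δh = 0.039666 + 0.0774774 + 0.12529792 + 0.05337423 = 0.29581555 m ≈ 300 mm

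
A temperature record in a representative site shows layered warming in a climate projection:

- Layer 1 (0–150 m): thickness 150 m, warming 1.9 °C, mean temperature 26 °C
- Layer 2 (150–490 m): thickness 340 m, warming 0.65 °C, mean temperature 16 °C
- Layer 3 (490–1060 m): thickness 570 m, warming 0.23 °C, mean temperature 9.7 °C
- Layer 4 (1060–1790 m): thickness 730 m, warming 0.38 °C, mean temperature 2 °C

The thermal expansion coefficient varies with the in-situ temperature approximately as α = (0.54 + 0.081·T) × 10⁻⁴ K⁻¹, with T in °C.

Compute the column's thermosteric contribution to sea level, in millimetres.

Layer 1: α = (0.54 + 0.081×26)×10⁻⁴ = 2.646×10⁻⁴ K⁻¹
Layer 2: α = (0.54 + 0.081×16)×10⁻⁴ = 1.836×10⁻⁴ K⁻¹
Layer 3: α = (0.54 + 0.081×9.7)×10⁻⁴ = 1.3257×10⁻⁴ K⁻¹
Layer 4: α = (0.54 + 0.081×2)×10⁻⁴ = 0.702×10⁻⁴ K⁻¹
0–150 m: 1.9 × 2.646×10⁻⁴ × 150 = 0.075411 m
1.836×10⁻⁴ × 0.65 × 340 = 0.0405756 m
Layer 3: 1.3257×10⁻⁴ × 570 × 0.23 = 0.017379927 m
Layer 4: 0.38 × 0.702×10⁻⁴ × 730 = 0.01947348 m
Δh = 0.075411 + 0.0405756 + 0.017379927 + 0.01947348 = 0.152840007 m

Δh ≈ 150 mm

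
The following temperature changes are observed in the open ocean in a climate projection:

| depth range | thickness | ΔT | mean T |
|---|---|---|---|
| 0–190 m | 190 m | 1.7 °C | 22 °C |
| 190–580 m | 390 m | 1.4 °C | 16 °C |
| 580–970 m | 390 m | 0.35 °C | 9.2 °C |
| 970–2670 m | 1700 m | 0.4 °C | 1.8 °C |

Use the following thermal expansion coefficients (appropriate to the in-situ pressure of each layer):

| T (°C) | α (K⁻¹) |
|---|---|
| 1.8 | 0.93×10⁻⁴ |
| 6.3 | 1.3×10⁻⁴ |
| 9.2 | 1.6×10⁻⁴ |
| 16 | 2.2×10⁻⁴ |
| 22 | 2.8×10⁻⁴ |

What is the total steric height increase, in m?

Δh ≈ 0.30 m

Layer 1 at 22 °C → α = 2.8×10⁻⁴ K⁻¹
Layer 2 at 16 °C → α = 2.2×10⁻⁴ K⁻¹
Layer 3 at 9.2 °C → α = 1.6×10⁻⁴ K⁻¹
Layer 4 at 1.8 °C → α = 0.93×10⁻⁴ K⁻¹
190 × 2.8×10⁻⁴ × 1.7 = 0.09044 m
Layer 2: 390 × 2.2×10⁻⁴ × 1.4 = 0.12012 m
Layer 3: 0.35 × 1.6×10⁻⁴ × 390 = 0.02184 m
1700 × 0.4 × 0.93×10⁻⁴ = 0.06324 m
Δh = 0.09044 + 0.12012 + 0.02184 + 0.06324 = 0.29564 m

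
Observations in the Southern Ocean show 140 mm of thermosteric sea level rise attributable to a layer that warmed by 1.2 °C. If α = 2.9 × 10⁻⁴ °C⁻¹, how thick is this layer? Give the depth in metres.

H = Δh/(αΔT) = 0.14 / (2.9×10⁻⁴ × 1.2) ≈ 402.3 m

H ≈ 402 m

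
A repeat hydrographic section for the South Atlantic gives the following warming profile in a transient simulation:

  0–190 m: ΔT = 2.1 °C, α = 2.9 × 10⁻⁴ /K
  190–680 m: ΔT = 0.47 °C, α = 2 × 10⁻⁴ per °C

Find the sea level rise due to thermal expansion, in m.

Δh = 0.16 m

Layer 1: 2.9×10⁻⁴ × 2.1 × 190 = 0.11571 m
2×10⁻⁴ × 0.47 × 490 = 0.04606 m
Δh = 0.11571 + 0.04606 = 0.16177 m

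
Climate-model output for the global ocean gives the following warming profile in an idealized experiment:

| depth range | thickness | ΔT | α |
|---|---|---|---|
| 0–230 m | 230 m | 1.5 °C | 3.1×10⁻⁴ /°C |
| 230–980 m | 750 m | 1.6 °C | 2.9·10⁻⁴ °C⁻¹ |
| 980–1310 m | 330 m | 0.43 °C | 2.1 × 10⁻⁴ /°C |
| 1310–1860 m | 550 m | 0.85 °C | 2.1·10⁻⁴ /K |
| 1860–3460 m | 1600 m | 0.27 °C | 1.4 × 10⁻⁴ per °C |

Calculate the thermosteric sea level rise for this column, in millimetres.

1.5 × 3.1×10⁻⁴ × 230 = 0.10695 m
230–980 m: 2.9×10⁻⁴ × 1.6 × 750 = 0.34800 m
2.1×10⁻⁴ × 0.43 × 330 = 0.029799 m
Layer 4: 550 × 2.1×10⁻⁴ × 0.85 = 0.098175 m
Layer 5: 0.27 × 1600 × 1.4×10⁻⁴ = 0.06048 m
Δh = 0.10695 + 0.34800 + 0.029799 + 0.098175 + 0.06048 = 0.643404 m ≈ 640 mm

Δh = 640 mm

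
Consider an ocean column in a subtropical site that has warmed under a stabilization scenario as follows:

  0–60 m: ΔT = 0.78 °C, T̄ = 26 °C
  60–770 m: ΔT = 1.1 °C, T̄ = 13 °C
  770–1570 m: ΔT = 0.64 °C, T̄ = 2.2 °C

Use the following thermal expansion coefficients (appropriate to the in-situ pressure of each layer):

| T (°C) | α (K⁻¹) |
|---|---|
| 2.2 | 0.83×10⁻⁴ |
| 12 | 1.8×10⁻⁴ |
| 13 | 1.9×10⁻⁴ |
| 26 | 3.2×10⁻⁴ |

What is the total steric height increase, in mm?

Δh ≈ 206 mm

Layer 1 at 26 °C → α = 3.2×10⁻⁴ K⁻¹
Layer 2 at 13 °C → α = 1.9×10⁻⁴ K⁻¹
Layer 3 at 2.2 °C → α = 0.83×10⁻⁴ K⁻¹
0–60 m: 3.2×10⁻⁴ × 0.78 × 60 = 0.014976 m
60–770 m: 1.1 × 1.9×10⁻⁴ × 710 = 0.14839 m
Layer 3: 800 × 0.83×10⁻⁴ × 0.64 = 0.042496 m
Δh = 0.014976 + 0.14839 + 0.042496 = 0.205862 m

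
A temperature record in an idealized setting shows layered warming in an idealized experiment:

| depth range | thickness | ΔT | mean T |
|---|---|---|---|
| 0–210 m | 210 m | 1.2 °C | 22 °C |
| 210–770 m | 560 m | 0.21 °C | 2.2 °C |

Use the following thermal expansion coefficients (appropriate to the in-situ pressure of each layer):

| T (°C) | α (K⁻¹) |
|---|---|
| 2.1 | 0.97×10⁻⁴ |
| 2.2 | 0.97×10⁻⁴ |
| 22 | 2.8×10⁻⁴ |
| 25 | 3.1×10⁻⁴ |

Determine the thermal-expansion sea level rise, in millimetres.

Layer 1 at 22 °C → α = 2.8×10⁻⁴ K⁻¹
Layer 2 at 2.2 °C → α = 0.97×10⁻⁴ K⁻¹
0–210 m: 2.8×10⁻⁴ × 1.2 × 210 = 0.07056 m
210–770 m: 0.97×10⁻⁴ × 0.21 × 560 = 0.0114072 m
Δh = 0.07056 + 0.0114072 = 0.0819672 m

Δh ≈ 82.0 mm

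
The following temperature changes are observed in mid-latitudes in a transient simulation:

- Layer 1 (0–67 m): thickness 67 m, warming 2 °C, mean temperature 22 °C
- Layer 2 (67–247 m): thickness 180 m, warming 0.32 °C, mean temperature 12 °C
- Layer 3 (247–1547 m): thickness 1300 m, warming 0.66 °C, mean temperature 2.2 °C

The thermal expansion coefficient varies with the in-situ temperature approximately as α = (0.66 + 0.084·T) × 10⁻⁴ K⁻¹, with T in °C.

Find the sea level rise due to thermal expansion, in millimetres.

116 mm

Layer 1: α = (0.66 + 0.084×22)×10⁻⁴ = 2.508×10⁻⁴ K⁻¹
Layer 2: α = (0.66 + 0.084×12)×10⁻⁴ = 1.668×10⁻⁴ K⁻¹
Layer 3: α = (0.66 + 0.084×2.2)×10⁻⁴ = 0.8448×10⁻⁴ K⁻¹
67 × 2.508×10⁻⁴ × 2 = 0.0336072 m
0.32 × 1.668×10⁻⁴ × 180 = 0.00960768 m
Layer 3: 0.8448×10⁻⁴ × 0.66 × 1300 = 0.07248384 m
Δh = 0.0336072 + 0.00960768 + 0.07248384 = 0.11569872 m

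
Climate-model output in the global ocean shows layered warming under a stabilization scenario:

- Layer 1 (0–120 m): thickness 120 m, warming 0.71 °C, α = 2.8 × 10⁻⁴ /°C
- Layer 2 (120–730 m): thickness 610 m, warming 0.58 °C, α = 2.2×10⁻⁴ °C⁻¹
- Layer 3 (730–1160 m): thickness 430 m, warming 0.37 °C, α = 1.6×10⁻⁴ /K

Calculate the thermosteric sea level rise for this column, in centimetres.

about 13 cm

120 × 2.8×10⁻⁴ × 0.71 = 0.023856 m
120–730 m: 2.2×10⁻⁴ × 610 × 0.58 = 0.077836 m
0.37 × 1.6×10⁻⁴ × 430 = 0.025456 m
Δh = 0.023856 + 0.077836 + 0.025456 = 0.127148 m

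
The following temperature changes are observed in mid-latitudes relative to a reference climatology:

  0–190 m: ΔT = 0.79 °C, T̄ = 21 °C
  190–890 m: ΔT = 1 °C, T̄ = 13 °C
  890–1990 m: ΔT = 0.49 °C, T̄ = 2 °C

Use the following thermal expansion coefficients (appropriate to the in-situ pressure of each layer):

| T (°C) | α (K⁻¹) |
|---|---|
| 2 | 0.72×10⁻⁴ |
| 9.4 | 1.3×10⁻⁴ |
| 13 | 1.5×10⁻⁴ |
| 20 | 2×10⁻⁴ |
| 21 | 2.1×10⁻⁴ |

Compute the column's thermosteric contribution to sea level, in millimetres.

Δh ≈ 175 mm

Layer 1 at 21 °C → α = 2.1×10⁻⁴ K⁻¹
Layer 2 at 13 °C → α = 1.5×10⁻⁴ K⁻¹
Layer 3 at 2 °C → α = 0.72×10⁻⁴ K⁻¹
0–190 m: 0.79 × 2.1×10⁻⁴ × 190 = 0.031521 m
1 × 700 × 1.5×10⁻⁴ = 0.10500 m
1100 × 0.72×10⁻⁴ × 0.49 = 0.038808 m
Δh = 0.031521 + 0.10500 + 0.038808 = 0.175329 m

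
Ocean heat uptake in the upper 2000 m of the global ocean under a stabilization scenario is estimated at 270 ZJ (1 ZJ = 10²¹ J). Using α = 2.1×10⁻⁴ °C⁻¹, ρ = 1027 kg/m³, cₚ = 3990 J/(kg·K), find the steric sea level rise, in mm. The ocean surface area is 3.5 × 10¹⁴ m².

Per unit area: Q = 270×10²¹ / (3.5×10¹⁴) ≈ 7.714×10⁸ J/m²
Δh = αQ/(ρcₚ) = 2.1×10⁻⁴ × 7.714×10⁸ / (1027 × 3990) ≈ 0.039533 m

Δh = 39.5 mm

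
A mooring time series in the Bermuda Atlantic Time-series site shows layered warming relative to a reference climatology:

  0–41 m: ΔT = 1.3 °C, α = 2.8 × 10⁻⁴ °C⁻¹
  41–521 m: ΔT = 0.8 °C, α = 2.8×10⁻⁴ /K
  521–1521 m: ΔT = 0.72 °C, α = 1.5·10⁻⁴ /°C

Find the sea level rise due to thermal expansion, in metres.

Layer 1: 41 × 1.3 × 2.8×10⁻⁴ = 0.014924 m
41–521 m: 2.8×10⁻⁴ × 0.8 × 480 = 0.10752 m
521–1521 m: 0.72 × 1000 × 1.5×10⁻⁴ = 0.10800 m
Δh = 0.014924 + 0.10752 + 0.10800 = 0.230444 m ≈ 0.23 m

Δh ≈ 0.23 m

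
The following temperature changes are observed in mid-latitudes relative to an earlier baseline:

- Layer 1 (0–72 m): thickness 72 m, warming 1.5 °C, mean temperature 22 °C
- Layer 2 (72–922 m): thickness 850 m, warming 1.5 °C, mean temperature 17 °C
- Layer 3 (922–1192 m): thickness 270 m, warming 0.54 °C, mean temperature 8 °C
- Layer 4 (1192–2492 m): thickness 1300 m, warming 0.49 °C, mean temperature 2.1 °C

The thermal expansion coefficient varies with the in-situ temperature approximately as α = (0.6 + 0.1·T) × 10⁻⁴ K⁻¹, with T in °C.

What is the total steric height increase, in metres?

Δh ≈ 0.40 m

Layer 1: α = (0.6 + 0.1×22)×10⁻⁴ = 2.8×10⁻⁴ K⁻¹
Layer 2: α = (0.6 + 0.1×17)×10⁻⁴ = 2.3×10⁻⁴ K⁻¹
Layer 3: α = (0.6 + 0.1×8)×10⁻⁴ = 1.4×10⁻⁴ K⁻¹
Layer 4: α = (0.6 + 0.1×2.1)×10⁻⁴ = 0.81×10⁻⁴ K⁻¹
72 × 2.8×10⁻⁴ × 1.5 = 0.03024 m
1.5 × 2.3×10⁻⁴ × 850 = 0.29325 m
922–1192 m: 270 × 1.4×10⁻⁴ × 0.54 = 0.020412 m
Layer 4: 0.49 × 1300 × 0.81×10⁻⁴ = 0.051597 m
Δh = 0.03024 + 0.29325 + 0.020412 + 0.051597 = 0.395499 m ≈ 0.40 m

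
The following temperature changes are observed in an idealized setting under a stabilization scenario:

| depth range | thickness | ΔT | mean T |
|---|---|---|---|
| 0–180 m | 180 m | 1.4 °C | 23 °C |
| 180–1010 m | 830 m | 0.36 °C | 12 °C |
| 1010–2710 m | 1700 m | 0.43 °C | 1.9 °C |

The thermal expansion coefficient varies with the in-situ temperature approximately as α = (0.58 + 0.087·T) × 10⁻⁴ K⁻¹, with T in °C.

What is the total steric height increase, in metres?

Δh ≈ 0.168 m

Layer 1: α = (0.58 + 0.087×23)×10⁻⁴ = 2.581×10⁻⁴ K⁻¹
Layer 2: α = (0.58 + 0.087×12)×10⁻⁴ = 1.624×10⁻⁴ K⁻¹
Layer 3: α = (0.58 + 0.087×1.9)×10⁻⁴ = 0.7453×10⁻⁴ K⁻¹
Layer 1: 180 × 2.581×10⁻⁴ × 1.4 = 0.0650412 m
180–1010 m: 0.36 × 1.624×10⁻⁴ × 830 = 0.04852512 m
0.43 × 0.7453×10⁻⁴ × 1700 = 0.05448143 m
Δh = 0.0650412 + 0.04852512 + 0.05448143 = 0.16804775 m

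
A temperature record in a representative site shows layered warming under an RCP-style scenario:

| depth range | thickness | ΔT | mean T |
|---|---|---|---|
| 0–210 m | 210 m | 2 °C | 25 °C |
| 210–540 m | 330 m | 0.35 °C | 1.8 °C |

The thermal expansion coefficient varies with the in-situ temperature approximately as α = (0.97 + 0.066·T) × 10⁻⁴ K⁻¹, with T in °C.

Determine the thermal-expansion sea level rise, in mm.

Δh ≈ 120 mm

Layer 1: α = (0.97 + 0.066×25)×10⁻⁴ = 2.62×10⁻⁴ K⁻¹
Layer 2: α = (0.97 + 0.066×1.8)×10⁻⁴ = 1.0888×10⁻⁴ K⁻¹
2.62×10⁻⁴ × 2 × 210 = 0.11004 m
Layer 2: 0.35 × 330 × 1.0888×10⁻⁴ = 0.01257564 m
Δh = 0.11004 + 0.01257564 = 0.12261564 m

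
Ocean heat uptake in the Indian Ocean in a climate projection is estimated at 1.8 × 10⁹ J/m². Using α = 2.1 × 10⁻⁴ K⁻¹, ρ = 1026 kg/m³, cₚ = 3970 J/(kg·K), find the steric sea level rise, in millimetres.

Δh = 92.8 mm

Δh = αQ/(ρcₚ) = 2.1×10⁻⁴ × 1.8×10⁹ / (1026 × 3970) ≈ 0.092801 m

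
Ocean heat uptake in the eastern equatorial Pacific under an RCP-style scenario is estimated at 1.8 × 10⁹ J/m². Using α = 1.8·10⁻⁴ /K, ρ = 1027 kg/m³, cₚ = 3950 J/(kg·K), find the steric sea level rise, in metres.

Δh = αQ/(ρcₚ) = 1.8×10⁻⁴ × 1.8×10⁹ / (1027 × 3950) ≈ 0.079869 m

Δh = 0.080 m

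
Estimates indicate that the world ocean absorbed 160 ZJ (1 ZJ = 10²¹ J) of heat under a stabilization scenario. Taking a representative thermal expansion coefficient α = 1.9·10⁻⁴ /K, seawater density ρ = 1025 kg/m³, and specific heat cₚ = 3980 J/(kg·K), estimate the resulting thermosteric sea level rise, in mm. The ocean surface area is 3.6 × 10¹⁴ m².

Per unit area: Q = 160×10²¹ / (3.6×10¹⁴) ≈ 4.444×10⁸ J/m²
Δh = αQ/(ρcₚ) = 1.9×10⁻⁴ × 4.444×10⁸ / (1025 × 3980) ≈ 0.020698 m

Δh ≈ 21 mm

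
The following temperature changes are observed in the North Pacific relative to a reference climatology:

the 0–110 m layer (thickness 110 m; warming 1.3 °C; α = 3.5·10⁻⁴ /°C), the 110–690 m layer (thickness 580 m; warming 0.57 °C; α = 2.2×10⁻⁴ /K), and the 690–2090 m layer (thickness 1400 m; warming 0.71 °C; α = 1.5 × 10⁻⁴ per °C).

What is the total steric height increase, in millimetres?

272 mm of thermosteric rise

Layer 1: 110 × 1.3 × 3.5×10⁻⁴ = 0.05005 m
110–690 m: 580 × 0.57 × 2.2×10⁻⁴ = 0.072732 m
Layer 3: 1400 × 1.5×10⁻⁴ × 0.71 = 0.14910 m
Δh = 0.05005 + 0.072732 + 0.14910 = 0.271882 m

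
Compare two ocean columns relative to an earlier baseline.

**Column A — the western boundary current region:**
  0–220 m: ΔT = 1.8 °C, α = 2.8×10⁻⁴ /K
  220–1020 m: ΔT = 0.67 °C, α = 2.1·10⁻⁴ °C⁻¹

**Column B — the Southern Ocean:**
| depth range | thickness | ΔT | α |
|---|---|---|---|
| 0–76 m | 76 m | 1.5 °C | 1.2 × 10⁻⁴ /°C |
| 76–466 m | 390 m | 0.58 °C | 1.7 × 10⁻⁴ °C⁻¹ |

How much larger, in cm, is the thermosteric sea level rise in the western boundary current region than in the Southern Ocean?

17 cm

A 220 × 1.8 × 2.8×10⁻⁴ = 0.11088 m
A Layer 2: 0.67 × 800 × 2.1×10⁻⁴ = 0.11256 m
A total: 0.22344 m
B 1.2×10⁻⁴ × 1.5 × 76 = 0.01368 m
B 76–466 m: 390 × 1.7×10⁻⁴ × 0.58 = 0.038454 m
B total: 0.052134 m
Difference: 0.22344 − 0.052134 = 0.171306 m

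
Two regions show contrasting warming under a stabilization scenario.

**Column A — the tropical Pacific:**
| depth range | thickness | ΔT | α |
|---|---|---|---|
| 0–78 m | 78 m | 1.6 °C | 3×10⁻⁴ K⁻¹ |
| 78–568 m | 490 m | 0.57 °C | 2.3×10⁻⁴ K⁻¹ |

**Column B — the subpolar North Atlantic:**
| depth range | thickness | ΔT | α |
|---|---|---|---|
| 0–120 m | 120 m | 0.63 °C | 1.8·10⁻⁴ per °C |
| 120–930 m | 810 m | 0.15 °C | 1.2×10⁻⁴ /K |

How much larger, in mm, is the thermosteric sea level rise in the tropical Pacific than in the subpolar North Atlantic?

73.5 mm larger

A 0–78 m: 1.6 × 78 × 3×10⁻⁴ = 0.03744 m
A 78–568 m: 2.3×10⁻⁴ × 0.57 × 490 = 0.064239 m
A total: 0.101679 m
B 1.8×10⁻⁴ × 0.63 × 120 = 0.013608 m
B 1.2×10⁻⁴ × 0.15 × 810 = 0.01458 m
B total: 0.028188 m
Difference: 0.101679 − 0.028188 = 0.073491 m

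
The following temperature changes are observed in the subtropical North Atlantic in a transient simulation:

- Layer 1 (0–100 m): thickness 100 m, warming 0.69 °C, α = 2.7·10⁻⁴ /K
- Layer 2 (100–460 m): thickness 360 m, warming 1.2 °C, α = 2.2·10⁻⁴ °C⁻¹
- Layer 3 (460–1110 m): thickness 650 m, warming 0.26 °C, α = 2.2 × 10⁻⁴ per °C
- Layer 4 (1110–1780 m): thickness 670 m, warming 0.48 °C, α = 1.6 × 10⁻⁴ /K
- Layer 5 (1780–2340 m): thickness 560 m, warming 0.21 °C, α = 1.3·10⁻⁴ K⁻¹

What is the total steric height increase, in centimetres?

Δh ≈ 21.8 cm

100 × 2.7×10⁻⁴ × 0.69 = 0.01863 m
100–460 m: 2.2×10⁻⁴ × 1.2 × 360 = 0.09504 m
460–1110 m: 0.26 × 2.2×10⁻⁴ × 650 = 0.03718 m
0.48 × 1.6×10⁻⁴ × 670 = 0.051456 m
Layer 5: 560 × 1.3×10⁻⁴ × 0.21 = 0.015288 m
Δh = 0.01863 + 0.09504 + 0.03718 + 0.051456 + 0.015288 = 0.217594 m ≈ 21.8 cm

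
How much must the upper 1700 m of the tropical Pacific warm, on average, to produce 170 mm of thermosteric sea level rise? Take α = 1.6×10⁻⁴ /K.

ΔT = Δh/(αH) = 0.17 / (1.6×10⁻⁴ × 1700) = 0.6250 K

0.625 K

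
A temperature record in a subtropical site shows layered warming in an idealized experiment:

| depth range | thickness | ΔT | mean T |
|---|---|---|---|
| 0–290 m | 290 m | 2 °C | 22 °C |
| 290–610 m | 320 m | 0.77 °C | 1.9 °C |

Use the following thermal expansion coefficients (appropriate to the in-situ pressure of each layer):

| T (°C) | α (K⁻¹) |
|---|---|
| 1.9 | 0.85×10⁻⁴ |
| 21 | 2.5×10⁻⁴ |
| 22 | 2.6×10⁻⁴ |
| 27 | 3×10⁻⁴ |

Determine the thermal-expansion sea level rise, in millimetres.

Δh ≈ 172 mm

Layer 1 at 22 °C → α = 2.6×10⁻⁴ K⁻¹
Layer 2 at 1.9 °C → α = 0.85×10⁻⁴ K⁻¹
290 × 2.6×10⁻⁴ × 2 = 0.15080 m
Layer 2: 0.85×10⁻⁴ × 320 × 0.77 = 0.020944 m
Δh = 0.15080 + 0.020944 = 0.171744 m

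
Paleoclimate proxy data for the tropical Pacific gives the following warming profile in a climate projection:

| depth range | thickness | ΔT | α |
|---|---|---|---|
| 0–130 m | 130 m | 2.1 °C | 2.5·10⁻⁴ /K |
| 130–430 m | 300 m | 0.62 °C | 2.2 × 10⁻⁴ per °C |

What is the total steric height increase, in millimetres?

0–130 m: 2.5×10⁻⁴ × 130 × 2.1 = 0.06825 m
Layer 2: 2.2×10⁻⁴ × 300 × 0.62 = 0.04092 m
Δh = 0.06825 + 0.04092 = 0.10917 m

Δh = 109 mm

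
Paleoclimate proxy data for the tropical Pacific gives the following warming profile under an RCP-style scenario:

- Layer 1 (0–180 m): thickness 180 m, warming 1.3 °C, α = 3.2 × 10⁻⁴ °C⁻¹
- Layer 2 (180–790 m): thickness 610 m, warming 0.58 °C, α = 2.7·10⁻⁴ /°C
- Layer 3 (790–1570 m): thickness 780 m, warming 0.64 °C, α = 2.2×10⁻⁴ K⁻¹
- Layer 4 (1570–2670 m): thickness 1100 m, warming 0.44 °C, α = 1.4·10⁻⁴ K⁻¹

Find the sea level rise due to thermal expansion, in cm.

180 × 3.2×10⁻⁴ × 1.3 = 0.07488 m
180–790 m: 0.58 × 610 × 2.7×10⁻⁴ = 0.095526 m
0.64 × 780 × 2.2×10⁻⁴ = 0.109824 m
1570–2670 m: 0.44 × 1100 × 1.4×10⁻⁴ = 0.06776 m
Δh = 0.07488 + 0.095526 + 0.109824 + 0.06776 = 0.34799 m ≈ 34.8 cm

Δh ≈ 34.8 cm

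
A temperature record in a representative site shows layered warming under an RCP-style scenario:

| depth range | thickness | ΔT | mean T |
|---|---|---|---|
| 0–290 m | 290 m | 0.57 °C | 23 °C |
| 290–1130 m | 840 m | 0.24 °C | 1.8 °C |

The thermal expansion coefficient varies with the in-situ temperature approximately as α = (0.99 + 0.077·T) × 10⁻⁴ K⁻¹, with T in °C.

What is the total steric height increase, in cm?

Δh ≈ 6.84 cm

Layer 1: α = (0.99 + 0.077×23)×10⁻⁴ = 2.761×10⁻⁴ K⁻¹
Layer 2: α = (0.99 + 0.077×1.8)×10⁻⁴ = 1.1286×10⁻⁴ K⁻¹
Layer 1: 290 × 2.761×10⁻⁴ × 0.57 = 0.04563933 m
840 × 0.24 × 1.1286×10⁻⁴ = 0.022752576 m
Δh = 0.04563933 + 0.022752576 = 0.068391906 m ≈ 6.84 cm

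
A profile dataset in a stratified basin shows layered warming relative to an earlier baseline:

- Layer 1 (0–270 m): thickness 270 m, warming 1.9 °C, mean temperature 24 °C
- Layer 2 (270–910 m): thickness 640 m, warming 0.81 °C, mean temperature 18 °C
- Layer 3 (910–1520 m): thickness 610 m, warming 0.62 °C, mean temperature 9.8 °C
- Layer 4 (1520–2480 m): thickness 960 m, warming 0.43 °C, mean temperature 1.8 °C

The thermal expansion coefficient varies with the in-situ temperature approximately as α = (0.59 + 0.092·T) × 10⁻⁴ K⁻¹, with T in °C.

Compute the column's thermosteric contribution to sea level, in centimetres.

34.8 cm of thermosteric rise

Layer 1: α = (0.59 + 0.092×24)×10⁻⁴ = 2.798×10⁻⁴ K⁻¹
Layer 2: α = (0.59 + 0.092×18)×10⁻⁴ = 2.246×10⁻⁴ K⁻¹
Layer 3: α = (0.59 + 0.092×9.8)×10⁻⁴ = 1.4916×10⁻⁴ K⁻¹
Layer 4: α = (0.59 + 0.092×1.8)×10⁻⁴ = 0.7556×10⁻⁴ K⁻¹
0–270 m: 1.9 × 2.798×10⁻⁴ × 270 = 0.1435374 m
270–910 m: 2.246×10⁻⁴ × 640 × 0.81 = 0.11643264 m
610 × 0.62 × 1.4916×10⁻⁴ = 0.056412312 m
1520–2480 m: 0.7556×10⁻⁴ × 0.43 × 960 = 0.031191168 m
Δh = 0.1435374 + 0.11643264 + 0.056412312 + 0.031191168 = 0.34757352 m ≈ 34.8 cm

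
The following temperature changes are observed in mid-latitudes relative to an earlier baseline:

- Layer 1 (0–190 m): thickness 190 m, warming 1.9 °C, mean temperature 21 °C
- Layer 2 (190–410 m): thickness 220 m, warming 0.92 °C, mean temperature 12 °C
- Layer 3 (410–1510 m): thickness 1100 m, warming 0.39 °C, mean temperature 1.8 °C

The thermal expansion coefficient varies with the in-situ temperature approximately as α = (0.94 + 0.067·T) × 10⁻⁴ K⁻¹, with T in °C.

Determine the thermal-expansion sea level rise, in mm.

Δh ≈ 170 mm

Layer 1: α = (0.94 + 0.067×21)×10⁻⁴ = 2.347×10⁻⁴ K⁻¹
Layer 2: α = (0.94 + 0.067×12)×10⁻⁴ = 1.744×10⁻⁴ K⁻¹
Layer 3: α = (0.94 + 0.067×1.8)×10⁻⁴ = 1.0606×10⁻⁴ K⁻¹
190 × 2.347×10⁻⁴ × 1.9 = 0.0847267 m
1.744×10⁻⁴ × 220 × 0.92 = 0.03529856 m
Layer 3: 1100 × 0.39 × 1.0606×10⁻⁴ = 0.04549974 m
Δh = 0.0847267 + 0.03529856 + 0.04549974 = 0.165525 m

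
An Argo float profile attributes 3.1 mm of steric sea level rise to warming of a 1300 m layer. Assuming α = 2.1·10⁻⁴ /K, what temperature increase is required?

ΔT ≈ 0.0114 °C

ΔT = Δh/(αH) = 0.0031 / (2.1×10⁻⁴ × 1300) ≈ 0.01136 °C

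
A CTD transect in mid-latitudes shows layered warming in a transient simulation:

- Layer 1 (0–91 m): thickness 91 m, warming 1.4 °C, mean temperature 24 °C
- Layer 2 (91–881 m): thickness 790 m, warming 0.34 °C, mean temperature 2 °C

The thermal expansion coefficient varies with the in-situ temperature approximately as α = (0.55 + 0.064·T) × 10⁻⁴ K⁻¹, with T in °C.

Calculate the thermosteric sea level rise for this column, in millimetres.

Δh ≈ 44.8 mm

Layer 1: α = (0.55 + 0.064×24)×10⁻⁴ = 2.086×10⁻⁴ K⁻¹
Layer 2: α = (0.55 + 0.064×2)×10⁻⁴ = 0.678×10⁻⁴ K⁻¹
1.4 × 2.086×10⁻⁴ × 91 = 0.02657564 m
Layer 2: 0.34 × 0.678×10⁻⁴ × 790 = 0.01821108 m
Δh = 0.02657564 + 0.01821108 = 0.04478672 m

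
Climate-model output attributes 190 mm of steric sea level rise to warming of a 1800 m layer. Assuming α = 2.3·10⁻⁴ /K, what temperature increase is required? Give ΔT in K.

ΔT = Δh/(αH) = 0.19 / (2.3×10⁻⁴ × 1800) ≈ 0.4589 K

ΔT ≈ 0.459 K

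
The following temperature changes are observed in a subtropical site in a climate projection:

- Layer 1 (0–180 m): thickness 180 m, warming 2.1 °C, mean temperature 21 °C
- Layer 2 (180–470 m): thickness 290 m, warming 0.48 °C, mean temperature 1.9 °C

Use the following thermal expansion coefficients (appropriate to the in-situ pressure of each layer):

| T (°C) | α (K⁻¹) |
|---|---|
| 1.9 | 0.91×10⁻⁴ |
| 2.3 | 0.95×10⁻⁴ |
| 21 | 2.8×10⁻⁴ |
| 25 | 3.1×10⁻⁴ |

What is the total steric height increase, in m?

Layer 1 at 21 °C → α = 2.8×10⁻⁴ K⁻¹
Layer 2 at 1.9 °C → α = 0.91×10⁻⁴ K⁻¹
180 × 2.1 × 2.8×10⁻⁴ = 0.10584 m
290 × 0.48 × 0.91×10⁻⁴ = 0.0126672 m
Δh = 0.10584 + 0.0126672 = 0.1185072 m ≈ 0.119 m

Δh ≈ 0.119 m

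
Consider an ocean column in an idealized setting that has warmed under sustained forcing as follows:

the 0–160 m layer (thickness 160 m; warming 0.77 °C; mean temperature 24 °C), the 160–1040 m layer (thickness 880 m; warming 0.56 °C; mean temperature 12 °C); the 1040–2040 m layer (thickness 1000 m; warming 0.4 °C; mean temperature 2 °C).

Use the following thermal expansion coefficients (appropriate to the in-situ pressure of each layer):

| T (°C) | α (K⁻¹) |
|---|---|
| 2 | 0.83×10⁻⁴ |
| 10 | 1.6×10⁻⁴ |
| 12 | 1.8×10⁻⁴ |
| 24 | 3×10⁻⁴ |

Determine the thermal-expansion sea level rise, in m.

Layer 1 at 24 °C → α = 3×10⁻⁴ K⁻¹
Layer 2 at 12 °C → α = 1.8×10⁻⁴ K⁻¹
Layer 3 at 2 °C → α = 0.83×10⁻⁴ K⁻¹
0–160 m: 0.77 × 3×10⁻⁴ × 160 = 0.03696 m
Layer 2: 0.56 × 880 × 1.8×10⁻⁴ = 0.088704 m
Layer 3: 0.83×10⁻⁴ × 1000 × 0.4 = 0.03320 m
Δh = 0.03696 + 0.088704 + 0.03320 = 0.158864 m

about 0.159 m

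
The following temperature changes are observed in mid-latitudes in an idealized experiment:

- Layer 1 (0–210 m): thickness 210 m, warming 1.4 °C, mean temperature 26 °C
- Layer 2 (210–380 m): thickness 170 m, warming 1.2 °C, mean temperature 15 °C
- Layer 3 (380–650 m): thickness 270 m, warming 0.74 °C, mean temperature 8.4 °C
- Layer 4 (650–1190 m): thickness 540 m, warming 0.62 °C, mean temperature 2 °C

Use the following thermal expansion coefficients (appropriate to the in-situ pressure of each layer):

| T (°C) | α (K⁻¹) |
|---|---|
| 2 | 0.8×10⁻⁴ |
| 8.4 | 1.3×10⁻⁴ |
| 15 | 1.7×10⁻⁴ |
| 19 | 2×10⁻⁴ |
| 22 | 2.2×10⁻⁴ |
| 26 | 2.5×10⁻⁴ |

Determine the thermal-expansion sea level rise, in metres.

Layer 1 at 26 °C → α = 2.5×10⁻⁴ K⁻¹
Layer 2 at 15 °C → α = 1.7×10⁻⁴ K⁻¹
Layer 3 at 8.4 °C → α = 1.3×10⁻⁴ K⁻¹
Layer 4 at 2 °C → α = 0.8×10⁻⁴ K⁻¹
Layer 1: 1.4 × 210 × 2.5×10⁻⁴ = 0.07350 m
1.2 × 1.7×10⁻⁴ × 170 = 0.03468 m
0.74 × 270 × 1.3×10⁻⁴ = 0.025974 m
0.62 × 540 × 0.8×10⁻⁴ = 0.026784 m
Δh = 0.07350 + 0.03468 + 0.025974 + 0.026784 = 0.160938 m ≈ 0.16 m

0.16 m of thermosteric rise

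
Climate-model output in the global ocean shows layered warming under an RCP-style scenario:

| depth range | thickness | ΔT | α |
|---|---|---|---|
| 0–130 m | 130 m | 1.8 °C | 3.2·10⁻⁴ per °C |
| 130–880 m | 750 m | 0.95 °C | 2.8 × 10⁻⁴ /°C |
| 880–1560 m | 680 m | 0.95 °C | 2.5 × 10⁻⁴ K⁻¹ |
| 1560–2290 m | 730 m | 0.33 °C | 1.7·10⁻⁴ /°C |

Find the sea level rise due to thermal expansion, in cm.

Layer 1: 3.2×10⁻⁴ × 130 × 1.8 = 0.07488 m
0.95 × 750 × 2.8×10⁻⁴ = 0.19950 m
680 × 2.5×10⁻⁴ × 0.95 = 0.16150 m
730 × 0.33 × 1.7×10⁻⁴ = 0.040953 m
Δh = 0.07488 + 0.19950 + 0.16150 + 0.040953 = 0.476833 m

Δh ≈ 47.7 cm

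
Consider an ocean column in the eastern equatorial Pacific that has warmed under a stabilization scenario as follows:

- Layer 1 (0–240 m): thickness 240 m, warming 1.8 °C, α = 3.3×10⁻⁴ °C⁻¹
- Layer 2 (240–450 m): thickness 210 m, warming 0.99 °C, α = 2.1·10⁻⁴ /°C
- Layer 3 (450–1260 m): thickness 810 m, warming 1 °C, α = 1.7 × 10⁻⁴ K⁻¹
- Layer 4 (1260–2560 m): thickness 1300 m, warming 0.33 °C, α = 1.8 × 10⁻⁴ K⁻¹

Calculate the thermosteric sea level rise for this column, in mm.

Δh ≈ 400 mm

Layer 1: 1.8 × 240 × 3.3×10⁻⁴ = 0.14256 m
2.1×10⁻⁴ × 0.99 × 210 = 0.043659 m
Layer 3: 1.7×10⁻⁴ × 1 × 810 = 0.13770 m
1260–2560 m: 1.8×10⁻⁴ × 0.33 × 1300 = 0.07722 m
Δh = 0.14256 + 0.043659 + 0.13770 + 0.07722 = 0.401139 m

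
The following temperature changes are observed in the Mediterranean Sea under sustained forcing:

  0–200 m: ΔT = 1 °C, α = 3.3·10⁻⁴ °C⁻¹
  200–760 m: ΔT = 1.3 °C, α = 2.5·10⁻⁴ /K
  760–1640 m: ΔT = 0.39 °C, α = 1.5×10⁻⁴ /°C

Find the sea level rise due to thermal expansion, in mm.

0–200 m: 3.3×10⁻⁴ × 200 × 1 = 0.06600 m
1.3 × 2.5×10⁻⁴ × 560 = 0.18200 m
760–1640 m: 1.5×10⁻⁴ × 880 × 0.39 = 0.05148 m
Δh = 0.06600 + 0.18200 + 0.05148 = 0.29948 m

about 299 mm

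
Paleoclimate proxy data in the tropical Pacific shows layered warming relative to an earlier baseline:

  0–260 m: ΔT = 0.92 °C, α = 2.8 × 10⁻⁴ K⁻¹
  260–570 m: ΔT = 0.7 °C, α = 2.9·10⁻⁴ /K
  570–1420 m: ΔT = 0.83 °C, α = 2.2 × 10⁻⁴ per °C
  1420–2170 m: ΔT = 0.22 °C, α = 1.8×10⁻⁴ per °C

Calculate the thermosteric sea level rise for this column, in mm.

2.8×10⁻⁴ × 260 × 0.92 = 0.066976 m
Layer 2: 310 × 0.7 × 2.9×10⁻⁴ = 0.06293 m
Layer 3: 0.83 × 850 × 2.2×10⁻⁴ = 0.15521 m
0.22 × 1.8×10⁻⁴ × 750 = 0.02970 m
Δh = 0.066976 + 0.06293 + 0.15521 + 0.02970 = 0.314816 m ≈ 310 mm

310 mm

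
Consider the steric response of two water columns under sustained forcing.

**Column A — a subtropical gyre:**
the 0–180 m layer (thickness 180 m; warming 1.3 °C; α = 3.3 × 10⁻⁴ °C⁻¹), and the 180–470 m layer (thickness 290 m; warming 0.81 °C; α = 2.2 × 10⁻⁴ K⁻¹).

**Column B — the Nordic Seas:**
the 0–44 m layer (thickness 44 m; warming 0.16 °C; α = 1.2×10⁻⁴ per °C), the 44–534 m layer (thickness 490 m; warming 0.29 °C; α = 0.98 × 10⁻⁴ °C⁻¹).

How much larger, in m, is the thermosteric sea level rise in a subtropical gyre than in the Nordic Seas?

0.114 m

A 180 × 1.3 × 3.3×10⁻⁴ = 0.07722 m
A Layer 2: 0.81 × 290 × 2.2×10⁻⁴ = 0.051678 m
A total: 0.128898 m
B 0–44 m: 0.16 × 1.2×10⁻⁴ × 44 = 0.0008448 m
B Layer 2: 0.29 × 490 × 0.98×10⁻⁴ = 0.0139258 m
B total: 0.0147706 m
Difference: 0.128898 − 0.0147706 = 0.1141274 m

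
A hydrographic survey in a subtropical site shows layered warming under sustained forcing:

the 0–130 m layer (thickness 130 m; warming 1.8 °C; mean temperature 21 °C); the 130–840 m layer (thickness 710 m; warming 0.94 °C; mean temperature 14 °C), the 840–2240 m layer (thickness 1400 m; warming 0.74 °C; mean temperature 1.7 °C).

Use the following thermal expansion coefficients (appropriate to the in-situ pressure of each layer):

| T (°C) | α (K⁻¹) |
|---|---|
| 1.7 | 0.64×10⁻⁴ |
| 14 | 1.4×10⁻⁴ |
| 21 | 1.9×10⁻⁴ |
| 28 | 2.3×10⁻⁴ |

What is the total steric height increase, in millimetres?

200 mm

Layer 1 at 21 °C → α = 1.9×10⁻⁴ K⁻¹
Layer 2 at 14 °C → α = 1.4×10⁻⁴ K⁻¹
Layer 3 at 1.7 °C → α = 0.64×10⁻⁴ K⁻¹
0–130 m: 1.8 × 130 × 1.9×10⁻⁴ = 0.04446 m
Layer 2: 0.94 × 1.4×10⁻⁴ × 710 = 0.093436 m
1400 × 0.64×10⁻⁴ × 0.74 = 0.066304 m
Δh = 0.04446 + 0.093436 + 0.066304 = 0.20420 m ≈ 200 mm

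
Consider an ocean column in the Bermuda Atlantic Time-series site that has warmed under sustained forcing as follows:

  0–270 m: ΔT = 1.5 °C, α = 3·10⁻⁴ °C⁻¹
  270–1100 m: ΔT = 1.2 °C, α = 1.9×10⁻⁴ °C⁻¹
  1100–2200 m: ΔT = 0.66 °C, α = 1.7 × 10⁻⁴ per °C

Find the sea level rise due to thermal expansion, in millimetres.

0–270 m: 3×10⁻⁴ × 1.5 × 270 = 0.12150 m
270–1100 m: 1.2 × 830 × 1.9×10⁻⁴ = 0.18924 m
1.7×10⁻⁴ × 0.66 × 1100 = 0.12342 m
Δh = 0.12150 + 0.18924 + 0.12342 = 0.43416 m ≈ 430 mm

430 mm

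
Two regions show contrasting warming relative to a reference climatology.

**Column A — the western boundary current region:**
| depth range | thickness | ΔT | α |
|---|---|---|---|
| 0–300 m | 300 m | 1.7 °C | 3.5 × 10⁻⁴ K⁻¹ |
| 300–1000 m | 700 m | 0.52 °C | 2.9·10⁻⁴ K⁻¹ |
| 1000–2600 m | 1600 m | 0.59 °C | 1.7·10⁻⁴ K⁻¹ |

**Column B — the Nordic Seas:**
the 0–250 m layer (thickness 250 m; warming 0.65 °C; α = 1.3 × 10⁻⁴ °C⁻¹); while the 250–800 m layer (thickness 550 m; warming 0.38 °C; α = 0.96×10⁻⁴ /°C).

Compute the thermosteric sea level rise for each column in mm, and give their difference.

A: 440 mm; B: 41 mm; difference 400 mm

A 0–300 m: 1.7 × 300 × 3.5×10⁻⁴ = 0.17850 m
A Layer 2: 2.9×10⁻⁴ × 0.52 × 700 = 0.10556 m
A Layer 3: 0.59 × 1.7×10⁻⁴ × 1600 = 0.16048 m
A total: 0.44454 m
B 0–250 m: 0.65 × 250 × 1.3×10⁻⁴ = 0.021125 m
B Layer 2: 0.38 × 550 × 0.96×10⁻⁴ = 0.020064 m
B total: 0.041189 m
Difference: 0.44454 − 0.041189 = 0.403351 m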